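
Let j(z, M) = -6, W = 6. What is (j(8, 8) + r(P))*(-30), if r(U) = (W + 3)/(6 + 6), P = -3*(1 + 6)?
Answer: 315/2 ≈ 157.50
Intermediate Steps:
P = -21 (P = -3*7 = -21)
r(U) = ¾ (r(U) = (6 + 3)/(6 + 6) = 9/12 = 9*(1/12) = ¾)
(j(8, 8) + r(P))*(-30) = (-6 + ¾)*(-30) = -21/4*(-30) = 315/2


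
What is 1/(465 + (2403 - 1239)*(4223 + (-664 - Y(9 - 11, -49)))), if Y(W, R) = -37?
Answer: 1/4186209 ≈ 2.3888e-7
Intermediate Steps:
1/(465 + (2403 - 1239)*(4223 + (-664 - Y(9 - 11, -49)))) = 1/(465 + (2403 - 1239)*(4223 + (-664 - 1*(-37)))) = 1/(465 + 1164*(4223 + (-664 + 37))) = 1/(465 + 1164*(4223 - 627)) = 1/(465 + 1164*3596) = 1/(465 + 4185744) = 1/4186209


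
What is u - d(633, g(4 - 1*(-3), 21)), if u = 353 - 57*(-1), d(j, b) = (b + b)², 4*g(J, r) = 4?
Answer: 406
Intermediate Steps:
g(J, r) = 1 (g(J, r) = (¼)*4 = 1)
d(j, b) = 4*b² (d(j, b) = (2*b)² = 4*b²)
u = 410 (u = 353 + 57 = 410)
u - d(633, g(4 - 1*(-3), 21)) = 410 - 4*1² = 410 - 4 = 406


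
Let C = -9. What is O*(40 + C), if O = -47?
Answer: -1457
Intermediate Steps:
O*(40 + C) = -47*(40 - 9) = -47*31 = -1457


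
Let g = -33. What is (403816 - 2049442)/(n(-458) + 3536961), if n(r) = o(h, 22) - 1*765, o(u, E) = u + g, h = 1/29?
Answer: -23861577/51274364 ≈ -0.46537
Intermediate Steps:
h = 1/29 ≈ 0.034483
o(u, E) = -33 + u (o(u, E) = u - 33 = -33 + u)
n(r) = -23141/29 (n(r) = (-33 + 1/29) - 1*765 = -956/29 - 765 = -23141/29)
(403816 - 2049442)/(n(-458) + 3536961) = (403816 - 2049442)/(-23141/29 + 3536961) = -1645626/102548728/29 = -1645626*29/102548728 = -23861577/51274364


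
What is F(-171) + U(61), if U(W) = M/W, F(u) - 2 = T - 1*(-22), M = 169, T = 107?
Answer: 8160/61 ≈ 133.77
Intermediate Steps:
F(u) = 131 (F(u) = 2 + (107 - 1*(-22)) = 2 + (107 + 22) = 2 + 129 = 131)
U(W) = 169/W
F(-171) + U(61) = 131 + 169/61 = 8160/61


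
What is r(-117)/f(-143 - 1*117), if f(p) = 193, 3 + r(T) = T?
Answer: -120/193 ≈ -0.62176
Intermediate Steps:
r(T) = -3 + T
r(-117)/f(-143 - 1*117) = (-3 - 117)/193 = -120*1/193 = -120/193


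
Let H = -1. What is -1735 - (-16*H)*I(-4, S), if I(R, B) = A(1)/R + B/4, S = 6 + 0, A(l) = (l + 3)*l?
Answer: -1743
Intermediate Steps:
A(l) = l*(3 + l) (A(l) = (3 + l)*l = l*(3 + l))
S = 6
I(R, B) = 4/R + B/4 (I(R, B) = (1*(3 + 1))/R + B/4 = (1*4)/R + B*(1/4) = 4/R + B/4)
-1735 - (-16*H)*I(-4, S) = -1735 - (-16*(-1))*(4/(-4) + (1/4)*6) = -1735 - 16*(4*(-1/4) + 3/2) = -1735 - 16*(-1 + 3/2) = -1735 - 16/2 = -1735 - 1*8 = -1735 - 8 = -1743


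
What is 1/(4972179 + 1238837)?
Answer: 1/6211016 ≈ 1.6100e-7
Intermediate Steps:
1/(4972179 + 1238837) = 1/6211016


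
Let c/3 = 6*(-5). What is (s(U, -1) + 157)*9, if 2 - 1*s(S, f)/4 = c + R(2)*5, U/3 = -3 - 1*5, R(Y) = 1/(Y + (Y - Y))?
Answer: 4635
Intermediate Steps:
c = -90 (c = 3*(6*(-5)) = 3*(-30) = -90)
R(Y) = 1/Y (R(Y) = 1/(Y + 0) = 1/Y)
U = -24 (U = 3*(-3 - 1*5) = 3*(-3 - 5) = 3*(-8) = -24)
s(S, f) = 358 (s(S, f) = 8 - 4*(-90 + 5/2) = 8 - 4*(-175/2) = 8 + 350 = 358)
(s(U, -1) + 157)*9 = (358 + 157)*9 = 515*9 = 4635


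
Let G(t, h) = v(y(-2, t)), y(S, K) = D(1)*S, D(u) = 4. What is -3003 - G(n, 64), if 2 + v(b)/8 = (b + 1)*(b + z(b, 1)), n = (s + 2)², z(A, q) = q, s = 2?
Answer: -3379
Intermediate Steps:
y(S, K) = 4*S
n = 16 (n = (2 + 2)² = 4² = 16)
v(b) = -16 + 8*(1 + b)² (v(b) = -16 + 8*((b + 1)*(b + 1)) = -16 + 8*((1 + b)*(1 + b)) = -16 + 8*(1 + b)²)
G(t, h) = 376 (G(t, h) = -8 + 8*(4*(-2))² + 16*(4*(-2)) = -8 + 8*(-8)² + 16*(-8) = -8 + 8*64 - 128 = -8 + 512 - 128 = 376)
-3003 - G(n, 64) = -3003 - 1*376 = -3003 - 376 = -3379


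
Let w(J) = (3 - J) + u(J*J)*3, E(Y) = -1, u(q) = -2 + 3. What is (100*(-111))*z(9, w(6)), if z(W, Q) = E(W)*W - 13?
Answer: 244200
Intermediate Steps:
u(q) = 1
w(J) = 6 - J (w(J) = (3 - J) + 1*3 = (3 - J) + 3 = 6 - J)
z(W, Q) = -13 - W (z(W, Q) = -W - 13 = -13 - W)
(100*(-111))*z(9, w(6)) = (100*(-111))*(-13 - 1*9) = -11100*(-13 - 9) = -11100*(-22) = 244200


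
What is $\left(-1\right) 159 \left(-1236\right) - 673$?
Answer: $195851$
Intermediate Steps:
$\left(-1\right) 159 \left(-1236\right) - 673 = \left(-159\right) \left(-1236\right) - 673 = 196524 - 673 = 195851$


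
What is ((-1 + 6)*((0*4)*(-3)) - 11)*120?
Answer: -1320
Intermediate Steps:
((-1 + 6)*((0*4)*(-3)) - 11)*120 = (5*(0*(-3)) - 11)*120 = (5*0 - 11)*120 = (0 - 11)*120 = -11*120 = -1320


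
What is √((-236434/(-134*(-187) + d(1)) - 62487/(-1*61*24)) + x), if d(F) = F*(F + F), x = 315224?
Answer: √736693576305765610/1528660 ≈ 561.48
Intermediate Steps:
d(F) = 2*F² (d(F) = F*(2*F) = 2*F²)
√((-236434/(-134*(-187) + d(1)) - 62487/(-1*61*24)) + x) = √((-236434/(-134*(-187) + 2*1²) - 62487/(-1*61*24)) + 315224) = √((-236434/(25058 + 2*1) - 62487/((-61*24))) + 315224) = √((-236434/(25058 + 2) - 62487/(-1464)) + 315224) = √((-236434/25060 - 62487*(-1/1464)) + 315224) = √((-236434*1/25060 + 20829/488) + 315224) = √((-118217/12530 + 20829/488) + 315224) = √(101648737/3057320 + 315224) = √(963842288417/3057320) = √736693576305765610/1528660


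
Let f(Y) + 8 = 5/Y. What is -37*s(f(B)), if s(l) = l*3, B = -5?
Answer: 999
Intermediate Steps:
f(Y) = -8 + 5/Y
s(l) = 3*l
-37*s(f(B)) = -111*(-8 + 5/(-5)) = -111*(-8 + 5*(-1/5)) = -111*(-8 - 1) = -111*(-9) = -37*(-27) = 999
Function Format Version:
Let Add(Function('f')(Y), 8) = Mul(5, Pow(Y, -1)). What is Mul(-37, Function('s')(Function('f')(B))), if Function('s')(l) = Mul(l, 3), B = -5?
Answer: 999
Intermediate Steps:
Function('f')(Y) = Add(-8, Mul(5, Pow(Y, -1)))
Function('s')(l) = Mul(3, l)
Mul(-37, Function('s')(Function('f')(B))) = Mul(-37, Mul(3, Add(-8, Mul(5, Pow(-5, -1))))) = Mul(-37, Mul(3, Add(-8, Mul(5, Rational(-1, 5))))) = Mul(-37, Mul(3, Add(-8, -1))) = Mul(-37, Mul(3, -9)) = Mul(-37, -27) = 999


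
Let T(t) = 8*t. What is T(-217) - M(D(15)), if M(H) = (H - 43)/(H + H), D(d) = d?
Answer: -26026/15 ≈ -1735.1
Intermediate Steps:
M(H) = (-43 + H)/(2*H) (M(H) = (-43 + H)/((2*H)) = (-43 + H)*(1/(2*H)) = (-43 + H)/(2*H))
T(-217) - M(D(15)) = 8*(-217) - (-43 + 15)/(2*15) = -1736 - (-28)/(2*15) = -1736 - 1*(-14/15) = -1736 + 14/15 = -26026/15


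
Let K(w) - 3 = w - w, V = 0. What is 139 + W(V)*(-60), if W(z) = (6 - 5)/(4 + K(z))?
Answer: 913/7 ≈ 130.43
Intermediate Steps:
K(w) = 3 (K(w) = 3 + (w - w) = 3 + 0 = 3)
W(z) = 1/7 (W(z) = (6 - 5)/(4 + 3) = 1/7)
139 + W(V)*(-60) = 139 + (1/7)*(-60) = 139 - 60/7 = 913/7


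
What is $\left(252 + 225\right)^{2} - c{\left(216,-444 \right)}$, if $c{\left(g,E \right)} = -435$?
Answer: $227964$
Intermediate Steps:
$\left(252 + 225\right)^{2} - c{\left(216,-444 \right)} = \left(252 + 225\right)^{2} - -435 = 477^{2} + 435 = 227529 + 435 = 227964$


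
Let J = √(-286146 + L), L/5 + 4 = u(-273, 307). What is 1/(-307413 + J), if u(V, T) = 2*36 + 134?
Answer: -307413/94503037705 - 4*I*√17821/94503037705 ≈ -3.2529e-6 - 5.6504e-9*I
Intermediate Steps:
u(V, T) = 206 (u(V, T) = 72 + 134 = 206)
L = 1010 (L = -20 + 5*206 = -20 + 1030 = 1010)
J = 4*I*√17821 (J = √(-286146 + 1010) = √(-285136) = 4*I*√17821 ≈ 533.98*I)
1/(-307413 + J) = 1/(-307413 + 4*I*√17821)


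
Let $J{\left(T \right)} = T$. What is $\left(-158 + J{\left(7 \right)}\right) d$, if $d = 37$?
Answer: $-5587$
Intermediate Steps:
$\left(-158 + J{\left(7 \right)}\right) d = \left(-158 + 7\right) 37 = \left(-151\right) 37 = -5587$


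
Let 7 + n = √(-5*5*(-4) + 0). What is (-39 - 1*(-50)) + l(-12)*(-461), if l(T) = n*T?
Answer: 16607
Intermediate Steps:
n = 3 (n = -7 + √(-5*5*(-4) + 0) = -7 + √(-25*(-4) + 0) = -7 + √(100 + 0) = -7 + √100 = -7 + 10 = 3)
l(T) = 3*T
(-39 - 1*(-50)) + l(-12)*(-461) = (-39 - 1*(-50)) + (3*(-12))*(-461) = (-39 + 50) - 36*(-461) = 11 + 16596 = 16607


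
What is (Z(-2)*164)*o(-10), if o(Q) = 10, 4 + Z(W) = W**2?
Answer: 0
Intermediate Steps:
Z(W) = -4 + W**2
(Z(-2)*164)*o(-10) = ((-4 + (-2)**2)*164)*10 = ((-4 + 4)*164)*10 = (0*164)*10 = 0*10 = 0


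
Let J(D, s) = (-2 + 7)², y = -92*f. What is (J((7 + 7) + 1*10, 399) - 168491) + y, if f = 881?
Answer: -249518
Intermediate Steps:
y = -81052 (y = -92*881 = -81052)
J(D, s) = 25 (J(D, s) = 5² = 25)
(J((7 + 7) + 1*10, 399) - 168491) + y = (25 - 168491) - 81052 = -168466 - 81052 = -249518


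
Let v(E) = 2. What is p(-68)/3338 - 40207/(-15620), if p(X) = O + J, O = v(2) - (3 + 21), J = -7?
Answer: 66878993/26069780 ≈ 2.5654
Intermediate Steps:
O = -22 (O = 2 - (3 + 21) = 2 - 1*24 = 2 - 24 = -22)
p(X) = -29 (p(X) = -22 - 7 = -29)
p(-68)/3338 - 40207/(-15620) = -29/3338 - 40207/(-15620) = -29*1/3338 - 40207*(-1/15620) = -29/3338 + 40207/15620 = 66878993/26069780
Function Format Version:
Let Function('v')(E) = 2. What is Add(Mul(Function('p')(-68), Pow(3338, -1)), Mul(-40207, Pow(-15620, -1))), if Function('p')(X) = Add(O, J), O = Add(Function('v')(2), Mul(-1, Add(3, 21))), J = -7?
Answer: Rational(66878993, 26069780) ≈ 2.5654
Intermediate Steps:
O = -22 (O = Add(2, Mul(-1, Add(3, 21))) = Add(2, Mul(-1, 24)) = Add(2, -24) = -22)
Function('p')(X) = -29 (Function('p')(X) = Add(-22, -7) = -29)
Add(Mul(Function('p')(-68), Pow(3338, -1)), Mul(-40207, Pow(-15620, -1))) = Add(Mul(-29, Pow(3338, -1)), Mul(-40207, Pow(-15620, -1))) = Add(Mul(-29, Rational(1, 3338)), Mul(-40207, Rational(-1, 15620))) = Add(Rational(-29, 3338), Rational(40207, 15620)) = Rational(66878993, 26069780)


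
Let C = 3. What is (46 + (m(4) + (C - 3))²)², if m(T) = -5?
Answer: 5041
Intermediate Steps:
(46 + (m(4) + (C - 3))²)² = (46 + (-5 + (3 - 3))²)² = (46 + (-5 + 0)²)² = (46 + (-5)²)² = (46 + 25)² = 71² = 5041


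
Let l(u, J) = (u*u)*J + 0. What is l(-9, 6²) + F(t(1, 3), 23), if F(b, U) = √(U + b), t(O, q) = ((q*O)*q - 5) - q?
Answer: 2916 + 2*√6 ≈ 2920.9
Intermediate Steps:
t(O, q) = -5 - q + O*q² (t(O, q) = ((O*q)*q - 5) - q = (O*q² - 5) - q = (-5 + O*q²) - q = -5 - q + O*q²)
l(u, J) = J*u² (l(u, J) = u²*J + 0 = J*u² + 0 = J*u²)
l(-9, 6²) + F(t(1, 3), 23) = 6²*(-9)² + √(23 + (-5 - 1*3 + 1*3²)) = 36*81 + √(23 + (-5 - 3 + 1*9)) = 2916 + √(23 + (-5 - 3 + 9)) = 2916 + √(23 + 1) = 2916 + √24 = 2916 + 2*√6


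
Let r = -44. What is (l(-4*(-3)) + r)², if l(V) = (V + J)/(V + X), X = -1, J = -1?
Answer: 1849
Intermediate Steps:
l(V) = 1 (l(V) = (V - 1)/(V - 1) = (-1 + V)/(-1 + V) = 1)
(l(-4*(-3)) + r)² = (1 - 44)² = (-43)² = 1849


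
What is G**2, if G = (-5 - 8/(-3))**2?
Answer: 2401/81 ≈ 29.642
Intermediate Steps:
G = 49/9 (G = (-5 - 8*(-1/3))**2 = (-5 + 8/3)**2 = (-7/3)**2 = 49/9 ≈ 5.4444)
G**2 = (49/9)**2 = 2401/81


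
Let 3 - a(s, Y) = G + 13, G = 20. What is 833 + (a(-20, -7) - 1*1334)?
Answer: -531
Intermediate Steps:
a(s, Y) = -30 (a(s, Y) = 3 - (20 + 13) = 3 - 1*33 = 3 - 33 = -30)
833 + (a(-20, -7) - 1*1334) = 833 + (-30 - 1*1334) = 833 + (-30 - 1334) = 833 - 1364 = -531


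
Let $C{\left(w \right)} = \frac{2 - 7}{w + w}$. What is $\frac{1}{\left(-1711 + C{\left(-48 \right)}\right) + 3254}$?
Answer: $\frac{96}{148133} \approx 0.00064807$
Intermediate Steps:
$C{\left(w \right)} = - \frac{5}{2 w}$
$\frac{1}{\left(-1711 + C{\left(-48 \right)}\right) + 3254} = \frac{1}{\left(-1711 - \frac{5}{2 \left(-48\right)}\right) + 3254} = \frac{1}{\left(-1711 - - \frac{5}{96}\right) + 3254} = \frac{1}{\left(-1711 + \frac{5}{96}\right) + 3254} = \frac{1}{- \frac{164251}{96} + 3254} = \frac{1}{\frac{148133}{96}} = \frac{96}{148133}$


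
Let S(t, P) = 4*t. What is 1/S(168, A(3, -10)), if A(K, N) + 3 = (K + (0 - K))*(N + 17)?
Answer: 1/672 ≈ 0.0014881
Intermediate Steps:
A(K, N) = -3 (A(K, N) = -3 + (K + (0 - K))*(N + 17) = -3 + (K - K)*(17 + N) = -3 + 0*(17 + N) = -3 + 0 = -3)
1/S(168, A(3, -10)) = 1/(4*168) = 1/672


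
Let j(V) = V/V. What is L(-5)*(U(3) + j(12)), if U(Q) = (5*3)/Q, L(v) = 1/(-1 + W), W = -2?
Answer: -2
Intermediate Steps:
j(V) = 1
L(v) = -⅓ (L(v) = 1/(-1 - 2) = 1/(-3) = -⅓)
U(Q) = 15/Q
L(-5)*(U(3) + j(12)) = -(15/3 + 1)/3 = -(15*(⅓) + 1)/3 = -(5 + 1)/3 = -⅓*6 = -2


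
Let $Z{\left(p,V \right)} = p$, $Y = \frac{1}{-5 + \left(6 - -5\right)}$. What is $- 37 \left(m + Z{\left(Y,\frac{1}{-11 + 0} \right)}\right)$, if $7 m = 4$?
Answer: $- \frac{1147}{42} \approx -27.31$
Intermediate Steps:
$Y = \frac{1}{6}$ ($Y = \frac{1}{-5 + \left(6 + 5\right)} = \frac{1}{-5 + 11} = \frac{1}{6} \approx 0.16667$)
$m = \frac{4}{7}$ ($m = \frac{1}{7} \cdot 4 = \frac{4}{7} \approx 0.57143$)
$- 37 \left(m + Z{\left(Y,\frac{1}{-11 + 0} \right)}\right) = - 37 \left(\frac{4}{7} + \frac{1}{6}\right) = \left(-37\right) \frac{31}{42} = - \frac{1147}{42}$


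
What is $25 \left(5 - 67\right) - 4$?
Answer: $-1554$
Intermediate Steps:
$25 \left(5 - 67\right) - 4 = 25 \left(-62\right) - 4 = -1550 - 4 = -1554$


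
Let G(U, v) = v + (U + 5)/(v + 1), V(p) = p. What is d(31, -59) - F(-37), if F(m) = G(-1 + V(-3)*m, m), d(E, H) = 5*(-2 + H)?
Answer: -9533/36 ≈ -264.81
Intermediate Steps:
d(E, H) = -10 + 5*H
G(U, v) = v + (5 + U)/(1 + v)
F(m) = (4 + m**2 - 2*m)/(1 + m) (F(m) = (5 + (-1 - 3*m) + m + m**2)/(1 + m) = (4 + m**2 - 2*m)/(1 + m))
d(31, -59) - F(-37) = (-10 + 5*(-59)) - (4 + (-37)**2 - 2*(-37))/(1 - 37) = (-10 - 295) - (4 + 1369 + 74)/(-36) = -305 - (-1)*1447/36 = -305 - 1*(-1447/36) = -305 + 1447/36 = -9533/36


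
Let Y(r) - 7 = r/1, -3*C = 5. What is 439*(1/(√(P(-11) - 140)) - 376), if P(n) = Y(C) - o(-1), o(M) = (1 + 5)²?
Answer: -165064 - 439*I*√6/32 ≈ -1.6506e+5 - 33.604*I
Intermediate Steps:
C = -5/3 (C = -⅓*5 = -5/3 ≈ -1.6667)
Y(r) = 7 + r (Y(r) = 7 + r/1 = 7 + r*1 = 7 + r)
o(M) = 36 (o(M) = 6² = 36)
P(n) = -92/3 (P(n) = (7 - 5/3) - 1*36 = 16/3 - 36 = -92/3)
439*(1/(√(P(-11) - 140)) - 376) = 439*(1/(√(-92/3 - 140)) - 376) = 439*(1/(√(-512/3)) - 376) = 439*(1/(16*I*√6/3) - 376) = 439*(-I*√6/32 - 376) = 439*(-376 - I*√6/32) = -165064 - 439*I*√6/32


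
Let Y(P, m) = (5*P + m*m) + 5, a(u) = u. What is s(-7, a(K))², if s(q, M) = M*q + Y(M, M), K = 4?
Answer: 169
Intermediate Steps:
Y(P, m) = 5 + m² + 5*P (Y(P, m) = (5*P + m²) + 5 = (m² + 5*P) + 5 = 5 + m² + 5*P)
s(q, M) = 5 + M² + 5*M + M*q (s(q, M) = M*q + (5 + M² + 5*M) = 5 + M² + 5*M + M*q)
s(-7, a(K))² = (5 + 4² + 5*4 + 4*(-7))² = (5 + 16 + 20 - 28)² = 13² = 169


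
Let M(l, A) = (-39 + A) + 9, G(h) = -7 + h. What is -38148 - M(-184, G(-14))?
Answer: -38097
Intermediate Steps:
M(l, A) = -30 + A
-38148 - M(-184, G(-14)) = -38148 - (-30 + (-7 - 14)) = -38148 - (-30 - 21) = -38148 - 1*(-51) = -38148 + 51 = -38097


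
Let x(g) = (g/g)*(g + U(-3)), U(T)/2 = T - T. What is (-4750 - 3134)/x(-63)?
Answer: 876/7 ≈ 125.14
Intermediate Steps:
U(T) = 0 (U(T) = 2*(T - T) = 2*0 = 0)
x(g) = g (x(g) = (g/g)*(g + 0) = 1*g = g)
(-4750 - 3134)/x(-63) = (-4750 - 3134)/(-63) = -7884*(-1/63) = 876/7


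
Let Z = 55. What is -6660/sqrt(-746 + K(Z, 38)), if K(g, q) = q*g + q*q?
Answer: -3330*sqrt(697)/697 ≈ -126.13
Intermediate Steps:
K(g, q) = q**2 + g*q (K(g, q) = g*q + q**2 = q**2 + g*q)
-6660/sqrt(-746 + K(Z, 38)) = -6660/sqrt(-746 + 38*(55 + 38)) = -6660/sqrt(-746 + 38*93) = -6660/sqrt(-746 + 3534) = -6660*sqrt(697)/1394 = -3330*sqrt(697)/697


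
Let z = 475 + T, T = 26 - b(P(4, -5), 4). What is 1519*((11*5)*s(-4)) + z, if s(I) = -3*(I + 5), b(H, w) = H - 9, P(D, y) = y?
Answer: -250120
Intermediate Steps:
b(H, w) = -9 + H
T = 40 (T = 26 - (-9 - 5) = 26 - 1*(-14) = 26 + 14 = 40)
z = 515 (z = 475 + 40 = 515)
s(I) = -15 - 3*I (s(I) = -3*(5 + I) = -15 - 3*I)
1519*((11*5)*s(-4)) + z = 1519*((11*5)*(-15 - 3*(-4))) + 515 = 1519*(55*(-15 + 12)) + 515 = 1519*(55*(-3)) + 515 = 1519*(-165) + 515 = -250635 + 515 = -250120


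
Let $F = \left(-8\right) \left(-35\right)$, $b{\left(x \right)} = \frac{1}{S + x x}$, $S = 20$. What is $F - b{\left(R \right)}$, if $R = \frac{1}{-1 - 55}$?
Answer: $\frac{17558744}{62721} \approx 279.95$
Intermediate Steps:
$R = - \frac{1}{56}$ ($R = \frac{1}{-56} = - \frac{1}{56} \approx -0.017857$)
$b{\left(x \right)} = \frac{1}{20 + x^{2}}$ ($b{\left(x \right)} = \frac{1}{20 + x x} = \frac{1}{20 + x^{2}}$)
$F = 280$
$F - b{\left(R \right)} = 280 - \frac{1}{20 + \left(- \frac{1}{56}\right)^{2}} = 280 - \frac{1}{20 + \frac{1}{3136}} = 280 - \frac{1}{\frac{62721}{3136}} = 280 - \frac{3136}{62721} = \frac{17558744}{62721}$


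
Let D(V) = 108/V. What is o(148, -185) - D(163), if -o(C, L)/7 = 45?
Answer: -51453/163 ≈ -315.66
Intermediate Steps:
o(C, L) = -315 (o(C, L) = -7*45 = -315)
o(148, -185) - D(163) = -315 - 108/163 = -51453/163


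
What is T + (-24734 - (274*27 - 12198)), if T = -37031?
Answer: -56965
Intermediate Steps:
T + (-24734 - (274*27 - 12198)) = -37031 + (-24734 - (274*27 - 12198)) = -37031 + (-24734 - (7398 - 12198)) = -37031 + (-24734 - 1*(-4800)) = -37031 + (-24734 + 4800) = -37031 - 19934 = -56965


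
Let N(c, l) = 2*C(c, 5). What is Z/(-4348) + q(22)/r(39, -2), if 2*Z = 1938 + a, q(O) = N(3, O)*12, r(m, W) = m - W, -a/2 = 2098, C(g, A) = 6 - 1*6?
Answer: 1129/4348 ≈ 0.25966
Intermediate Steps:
C(g, A) = 0 (C(g, A) = 6 - 6 = 0)
a = -4196 (a = -2*2098 = -4196)
N(c, l) = 0 (N(c, l) = 2*0 = 0)
q(O) = 0 (q(O) = 0*12 = 0)
Z = -1129 (Z = (1938 - 4196)/2 = (½)*(-2258) = -1129)
Z/(-4348) + q(22)/r(39, -2) = -1129/(-4348) + 0/(39 - 1*(-2)) = -1129*(-1/4348) + 0/(39 + 2) = 1129/4348 + 0/41 = 1129/4348 + 0*(1/41) = 1129/4348 + 0 = 1129/4348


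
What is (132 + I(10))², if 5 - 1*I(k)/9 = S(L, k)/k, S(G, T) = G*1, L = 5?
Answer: 119025/4 ≈ 29756.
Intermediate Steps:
S(G, T) = G
I(k) = 45 - 45/k
(132 + I(10))² = (132 + (45 - 45/10))² = (132 + (45 - 45*⅒))² = (132 + (45 - 9/2))² = (132 + 81/2)² = (345/2)² = 119025/4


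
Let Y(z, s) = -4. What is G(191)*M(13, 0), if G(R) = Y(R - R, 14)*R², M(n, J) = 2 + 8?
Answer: -1459240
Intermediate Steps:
M(n, J) = 10
G(R) = -4*R²
G(191)*M(13, 0) = -4*191²*10 = -4*36481*10 = -145924*10 = -1459240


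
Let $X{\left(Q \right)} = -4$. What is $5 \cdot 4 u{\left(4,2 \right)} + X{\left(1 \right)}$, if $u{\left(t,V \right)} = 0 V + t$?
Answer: $76$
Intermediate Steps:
$u{\left(t,V \right)} = t$ ($u{\left(t,V \right)} = 0 + t = t$)
$5 \cdot 4 u{\left(4,2 \right)} + X{\left(1 \right)} = 5 \cdot 4 \cdot 4 - 4 = 20 \cdot 4 - 4 = 80 - 4 = 76$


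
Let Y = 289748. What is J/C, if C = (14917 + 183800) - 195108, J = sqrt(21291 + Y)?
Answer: sqrt(311039)/3609 ≈ 0.15453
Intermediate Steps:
J = sqrt(311039) (J = sqrt(21291 + 289748) = sqrt(311039) ≈ 557.71)
C = 3609 (C = 198717 - 195108 = 3609)
J/C = sqrt(311039)/3609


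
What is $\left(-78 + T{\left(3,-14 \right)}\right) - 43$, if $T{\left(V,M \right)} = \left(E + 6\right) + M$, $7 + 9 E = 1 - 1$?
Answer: $- \frac{1168}{9} \approx -129.78$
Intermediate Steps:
$E = - \frac{7}{9}$ ($E = - \frac{7}{9} + \frac{1 - 1}{9} = - \frac{7}{9} + \frac{1}{9} \cdot 0 = - \frac{7}{9} + 0 = - \frac{7}{9} \approx -0.77778$)
$T{\left(V,M \right)} = \frac{47}{9} + M$ ($T{\left(V,M \right)} = \left(- \frac{7}{9} + 6\right) + M = \frac{47}{9} + M$)
$\left(-78 + T{\left(3,-14 \right)}\right) - 43 = \left(-78 + \left(\frac{47}{9} - 14\right)\right) - 43 = \left(-78 - \frac{79}{9}\right) - 43 = - \frac{781}{9} - 43 = - \frac{1168}{9}$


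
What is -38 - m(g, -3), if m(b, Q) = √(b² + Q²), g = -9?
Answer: -38 - 3*√10 ≈ -47.487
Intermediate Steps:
m(b, Q) = √(Q² + b²)
-38 - m(g, -3) = -38 - √((-3)² + (-9)²) = -38 - √(9 + 81) = -38 - √90 = -38 - 3*√10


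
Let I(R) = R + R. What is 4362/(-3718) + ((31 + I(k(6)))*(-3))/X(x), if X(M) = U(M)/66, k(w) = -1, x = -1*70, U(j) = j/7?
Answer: 5326284/9295 ≈ 573.03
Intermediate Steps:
U(j) = j/7 (U(j) = j*(1/7) = j/7)
x = -70
I(R) = 2*R
X(M) = M/462 (X(M) = (M/7)/66 = (M/7)*(1/66) = M/462)
4362/(-3718) + ((31 + I(k(6)))*(-3))/X(x) = 4362/(-3718) + ((31 + 2*(-1))*(-3))/(((1/462)*(-70))) = 4362*(-1/3718) + ((31 - 2)*(-3))/(-5/33) = -2181/1859 + (29*(-3))*(-33/5) = -2181/1859 - 87*(-33/5) = -2181/1859 + 2871/5 = 5326284/9295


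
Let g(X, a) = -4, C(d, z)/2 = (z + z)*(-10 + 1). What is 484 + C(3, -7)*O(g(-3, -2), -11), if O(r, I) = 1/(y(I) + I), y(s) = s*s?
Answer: 26746/55 ≈ 486.29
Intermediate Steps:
C(d, z) = -36*z (C(d, z) = 2*((z + z)*(-10 + 1)) = 2*((2*z)*(-9)) = 2*(-18*z) = -36*z)
y(s) = s²
O(r, I) = 1/(I + I²) (O(r, I) = 1/(I² + I) = 1/(I + I²))
484 + C(3, -7)*O(g(-3, -2), -11) = 484 + (-36*(-7))*(1/((-11)*(1 - 11))) = 484 + 252*(-1/11/(-10)) = 484 + 252*(-1/11*(-⅒)) = 484 + 252*(1/110) = 484 + 126/55 = 26746/55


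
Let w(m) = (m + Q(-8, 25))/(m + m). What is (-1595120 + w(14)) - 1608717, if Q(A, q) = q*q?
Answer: -89706797/28 ≈ -3.2038e+6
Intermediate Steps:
Q(A, q) = q**2
w(m) = (625 + m)/(2*m) (w(m) = (m + 25**2)/(m + m) = (m + 625)/((2*m)) = (625 + m)*(1/(2*m)) = (625 + m)/(2*m))
(-1595120 + w(14)) - 1608717 = (-1595120 + (1/2)*(625 + 14)/14) - 1608717 = (-1595120 + (1/2)*(1/14)*639) - 1608717 = (-1595120 + 639/28) - 1608717 = -44662721/28 - 1608717 = -89706797/28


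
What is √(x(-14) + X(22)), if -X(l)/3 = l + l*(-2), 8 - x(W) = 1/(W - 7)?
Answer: √32655/21 ≈ 8.6051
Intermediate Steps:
x(W) = 8 - 1/(-7 + W) (x(W) = 8 - 1/(W - 7) = 8 - 1/(-7 + W))
X(l) = 3*l (X(l) = -3*(l + l*(-2)) = -3*(l - 2*l) = -(-3)*l = 3*l)
√(x(-14) + X(22)) = √((-57 + 8*(-14))/(-7 - 14) + 3*22) = √((-57 - 112)/(-21) + 66) = √(-1/21*(-169) + 66) = √(169/21 + 66) = √(1555/21) = √32655/21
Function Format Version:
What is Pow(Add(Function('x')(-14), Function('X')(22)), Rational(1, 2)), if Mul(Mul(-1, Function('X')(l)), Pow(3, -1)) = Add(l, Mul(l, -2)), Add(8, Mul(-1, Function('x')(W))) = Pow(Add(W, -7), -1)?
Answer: Mul(Rational(1, 21), Pow(32655, Rational(1, 2))) ≈ 8.6051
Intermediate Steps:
Function('x')(W) = Add(8, Mul(-1, Pow(Add(-7, W), -1))) (Function('x')(W) = Add(8, Mul(-1, Pow(Add(W, -7), -1))) = Add(8, Mul(-1, Pow(Add(-7, W), -1))))
Function('X')(l) = Mul(3, l) (Function('X')(l) = Mul(-3, Add(l, Mul(l, -2))) = Mul(-3, Add(l, Mul(-2, l))) = Mul(-3, Mul(-1, l)) = Mul(3, l))
Pow(Add(Function('x')(-14), Function('X')(22)), Rational(1, 2)) = Pow(Add(Mul(Pow(Add(-7, -14), -1), Add(-57, Mul(8, -14))), Mul(3, 22)), Rational(1, 2)) = Pow(Add(Mul(Pow(-21, -1), Add(-57, -112)), 66), Rational(1, 2)) = Pow(Add(Mul(Rational(-1, 21), -169), 66), Rational(1, 2)) = Pow(Add(Rational(169, 21), 66), Rational(1, 2)) = Pow(Rational(1555, 21), Rational(1, 2)) = Mul(Rational(1, 21), Pow(32655, Rational(1, 2)))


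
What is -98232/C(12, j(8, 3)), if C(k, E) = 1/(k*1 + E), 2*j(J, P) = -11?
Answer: -638508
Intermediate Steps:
j(J, P) = -11/2 (j(J, P) = (½)*(-11) = -11/2)
C(k, E) = 1/(E + k) (C(k, E) = 1/(k + E) = 1/(E + k))
-98232/C(12, j(8, 3)) = -98232/(1/(-11/2 + 12)) = -98232/(1/(13/2)) = -98232/2/13 = -98232*13/2 = -638508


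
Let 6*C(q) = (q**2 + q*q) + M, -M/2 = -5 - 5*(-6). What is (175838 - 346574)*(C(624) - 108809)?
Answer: -3581130688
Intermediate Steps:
M = -50 (M = -2*(-5 - 5*(-6)) = -2*(-5 + 30) = -2*25 = -50)
C(q) = -25/3 + q**2/3 (C(q) = ((q**2 + q*q) - 50)/6 = ((q**2 + q**2) - 50)/6 = (2*q**2 - 50)/6 = (-50 + 2*q**2)/6 = -25/3 + q**2/3)
(175838 - 346574)*(C(624) - 108809) = (175838 - 346574)*((-25/3 + (1/3)*624**2) - 108809) = -170736*((-25/3 + (1/3)*389376) - 108809) = -170736*((-25/3 + 129792) - 108809) = -170736*(389351/3 - 108809) = -170736*62924/3 = -3581130688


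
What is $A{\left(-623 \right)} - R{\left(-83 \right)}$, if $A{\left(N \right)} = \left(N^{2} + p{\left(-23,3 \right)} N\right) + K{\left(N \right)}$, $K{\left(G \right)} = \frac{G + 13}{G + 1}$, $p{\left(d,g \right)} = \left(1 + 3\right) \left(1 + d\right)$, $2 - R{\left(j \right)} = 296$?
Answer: $\frac{137850122}{311} \approx 4.4325 \cdot 10^{5}$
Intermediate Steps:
$R{\left(j \right)} = -294$ ($R{\left(j \right)} = 2 - 296 = -294$)
$p{\left(d,g \right)} = 4 + 4 d$ ($p{\left(d,g \right)} = 4 \left(1 + d\right) = 4 + 4 d$)
$K{\left(G \right)} = \frac{13 + G}{1 + G}$
$A{\left(N \right)} = N^{2} - 88 N + \frac{13 + N}{1 + N}$ ($A{\left(N \right)} = \left(N^{2} + \left(4 + 4 \left(-23\right)\right) N\right) + \frac{13 + N}{1 + N} = \left(N^{2} + \left(4 - 92\right) N\right) + \frac{13 + N}{1 + N} = \left(N^{2} - 88 N\right) + \frac{13 + N}{1 + N} = N^{2} - 88 N + \frac{13 + N}{1 + N}$)
$A{\left(-623 \right)} - R{\left(-83 \right)} = \frac{13 - 623 - 623 \left(1 - 623\right) \left(-88 - 623\right)}{1 - 623} - -294 = \frac{13 - 623 - \left(-387506\right) \left(-711\right)}{-622} + 294 = - \frac{13 - 623 - 275516766}{622} + 294 = \left(- \frac{1}{622}\right) \left(-275517376\right) + 294 = \frac{137758688}{311} + 294 = \frac{137850122}{311}$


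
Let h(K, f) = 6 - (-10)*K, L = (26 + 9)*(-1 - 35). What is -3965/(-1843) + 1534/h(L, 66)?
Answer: 23554024/11605371 ≈ 2.0296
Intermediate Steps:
L = -1260 (L = 35*(-36) = -1260)
h(K, f) = 6 + 10*K
-3965/(-1843) + 1534/h(L, 66) = -3965/(-1843) + 1534/(6 + 10*(-1260)) = -3965*(-1/1843) + 1534/(6 - 12600) = 3965/1843 + 1534/(-12594) = 3965/1843 + 1534*(-1/12594) = 3965/1843 - 767/6297 = 23554024/11605371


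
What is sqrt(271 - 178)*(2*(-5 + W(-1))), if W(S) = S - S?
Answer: -10*sqrt(93) ≈ -96.437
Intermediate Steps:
W(S) = 0
sqrt(271 - 178)*(2*(-5 + W(-1))) = sqrt(271 - 178)*(2*(-5 + 0)) = sqrt(93)*(2*(-5)) = sqrt(93)*(-10) = -10*sqrt(93)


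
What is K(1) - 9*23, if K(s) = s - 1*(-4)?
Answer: -202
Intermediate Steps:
K(s) = 4 + s (K(s) = s + 4 = 4 + s)
K(1) - 9*23 = (4 + 1) - 9*23 = 5 - 207 = -202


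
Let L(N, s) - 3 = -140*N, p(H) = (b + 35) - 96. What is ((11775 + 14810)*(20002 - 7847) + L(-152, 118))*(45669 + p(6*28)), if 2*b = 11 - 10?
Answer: 14738932161443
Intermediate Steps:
b = ½ (b = (11 - 10)/2 = (½)*1 = ½ ≈ 0.50000)
p(H) = -121/2 (p(H) = (½ + 35) - 96 = 71/2 - 96 = -121/2)
L(N, s) = 3 - 140*N
((11775 + 14810)*(20002 - 7847) + L(-152, 118))*(45669 + p(6*28)) = ((11775 + 14810)*(20002 - 7847) + (3 - 140*(-152)))*(45669 - 121/2) = (26585*12155 + (3 + 21280))*(91217/2) = (323140675 + 21283)*(91217/2) = 323161958*(91217/2) = 14738932161443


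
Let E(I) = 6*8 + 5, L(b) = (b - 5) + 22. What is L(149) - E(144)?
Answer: 113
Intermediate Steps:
L(b) = 17 + b (L(b) = (-5 + b) + 22 = 17 + b)
E(I) = 53 (E(I) = 48 + 5 = 53)
L(149) - E(144) = (17 + 149) - 1*53 = 166 - 53 = 113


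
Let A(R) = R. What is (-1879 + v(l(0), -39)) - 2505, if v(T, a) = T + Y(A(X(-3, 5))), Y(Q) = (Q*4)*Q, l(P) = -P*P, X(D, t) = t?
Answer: -4284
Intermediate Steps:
l(P) = -P**2
Y(Q) = 4*Q**2 (Y(Q) = (4*Q)*Q = 4*Q**2)
v(T, a) = 100 + T (v(T, a) = T + 4*5**2 = T + 4*25 = T + 100 = 100 + T)
(-1879 + v(l(0), -39)) - 2505 = (-1879 + (100 - 1*0**2)) - 2505 = (-1879 + (100 - 1*0)) - 2505 = (-1879 + (100 + 0)) - 2505 = (-1879 + 100) - 2505 = -1779 - 2505 = -4284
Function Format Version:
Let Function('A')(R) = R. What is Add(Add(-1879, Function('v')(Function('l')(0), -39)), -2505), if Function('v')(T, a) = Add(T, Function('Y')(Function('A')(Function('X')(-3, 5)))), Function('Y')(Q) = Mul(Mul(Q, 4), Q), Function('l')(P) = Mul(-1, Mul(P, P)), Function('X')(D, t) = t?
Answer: -4284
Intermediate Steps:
Function('l')(P) = Mul(-1, Pow(P, 2))
Function('Y')(Q) = Mul(4, Pow(Q, 2)) (Function('Y')(Q) = Mul(Mul(4, Q), Q) = Mul(4, Pow(Q, 2)))
Function('v')(T, a) = Add(100, T) (Function('v')(T, a) = Add(T, Mul(4, Pow(5, 2))) = Add(T, Mul(4, 25)) = Add(T, 100) = Add(100, T))
Add(Add(-1879, Function('v')(Function('l')(0), -39)), -2505) = Add(Add(-1879, Add(100, Mul(-1, Pow(0, 2)))), -2505) = Add(Add(-1879, Add(100, Mul(-1, 0))), -2505) = Add(Add(-1879, Add(100, 0)), -2505) = Add(Add(-1879, 100), -2505) = Add(-1779, -2505) = -4284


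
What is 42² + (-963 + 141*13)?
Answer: 2634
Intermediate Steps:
42² + (-963 + 141*13) = 1764 + (-963 + 1833) = 1764 + 870 = 2634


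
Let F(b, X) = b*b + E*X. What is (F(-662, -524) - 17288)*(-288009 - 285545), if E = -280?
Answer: -325592840504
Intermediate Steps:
F(b, X) = b² - 280*X (F(b, X) = b*b - 280*X = b² - 280*X)
(F(-662, -524) - 17288)*(-288009 - 285545) = (((-662)² - 280*(-524)) - 17288)*(-288009 - 285545) = ((438244 + 146720) - 17288)*(-573554) = (584964 - 17288)*(-573554) = 567676*(-573554) = -325592840504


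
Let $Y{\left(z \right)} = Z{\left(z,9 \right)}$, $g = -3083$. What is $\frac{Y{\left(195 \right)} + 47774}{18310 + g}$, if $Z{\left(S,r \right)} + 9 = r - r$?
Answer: $\frac{47765}{15227} \approx 3.1369$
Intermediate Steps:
$Z{\left(S,r \right)} = -9$ ($Z{\left(S,r \right)} = -9 + \left(r - r\right) = -9 + 0 = -9$)
$Y{\left(z \right)} = -9$
$\frac{Y{\left(195 \right)} + 47774}{18310 + g} = \frac{-9 + 47774}{18310 - 3083} = \frac{47765}{15227}$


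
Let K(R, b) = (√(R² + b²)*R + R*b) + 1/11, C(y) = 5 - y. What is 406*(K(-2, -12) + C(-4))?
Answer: 147784/11 - 1624*√37 ≈ 3556.5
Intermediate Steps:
K(R, b) = 1/11 + R*b + R*√(R² + b²) (K(R, b) = (R*√(R² + b²) + R*b) + 1/11 = (R*b + R*√(R² + b²)) + 1/11 = 1/11 + R*b + R*√(R² + b²))
406*(K(-2, -12) + C(-4)) = 406*((1/11 - 2*(-12) - 2*√((-2)² + (-12)²)) + (5 - 1*(-4))) = 406*((1/11 + 24 - 2*√(4 + 144)) + (5 + 4)) = 406*((1/11 + 24 - 4*√37) + 9) = 406*((265/11 - 4*√37) + 9) = 406*(364/11 - 4*√37) = 147784/11 - 1624*√37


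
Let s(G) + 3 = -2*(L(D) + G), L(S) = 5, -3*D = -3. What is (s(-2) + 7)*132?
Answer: -264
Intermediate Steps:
D = 1 (D = -⅓*(-3) = 1)
s(G) = -13 - 2*G (s(G) = -3 - 2*(5 + G) = -3 + (-10 - 2*G) = -13 - 2*G)
(s(-2) + 7)*132 = ((-13 - 2*(-2)) + 7)*132 = ((-13 + 4) + 7)*132 = (-9 + 7)*132 = -2*132 = -264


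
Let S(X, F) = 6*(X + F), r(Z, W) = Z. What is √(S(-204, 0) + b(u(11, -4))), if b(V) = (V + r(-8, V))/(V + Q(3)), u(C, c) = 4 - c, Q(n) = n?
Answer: 6*I*√34 ≈ 34.986*I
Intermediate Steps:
S(X, F) = 6*F + 6*X (S(X, F) = 6*(F + X) = 6*F + 6*X)
b(V) = (-8 + V)/(3 + V) (b(V) = (V - 8)/(V + 3) = (-8 + V)/(3 + V))
√(S(-204, 0) + b(u(11, -4))) = √((6*0 + 6*(-204)) + (-8 + (4 - 1*(-4)))/(3 + (4 - 1*(-4)))) = √((0 - 1224) + (-8 + (4 + 4))/(3 + (4 + 4))) = √(-1224 + (-8 + 8)/(3 + 8)) = √(-1224 + 0/11) = √(-1224 + (1/11)*0) = √(-1224 + 0) = √(-1224) = 6*I*√34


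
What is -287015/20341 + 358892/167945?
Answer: -40902512003/3416169245 ≈ -11.973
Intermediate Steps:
-287015/20341 + 358892/167945 = -40902512003/3416169245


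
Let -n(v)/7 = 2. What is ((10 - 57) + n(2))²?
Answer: 3721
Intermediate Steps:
n(v) = -14 (n(v) = -7*2 = -14)
((10 - 57) + n(2))² = ((10 - 57) - 14)² = (-47 - 14)² = (-61)² = 3721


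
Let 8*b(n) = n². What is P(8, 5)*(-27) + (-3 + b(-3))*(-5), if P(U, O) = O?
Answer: -1005/8 ≈ -125.63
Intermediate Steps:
b(n) = n²/8
P(8, 5)*(-27) + (-3 + b(-3))*(-5) = 5*(-27) + (-3 + (⅛)*(-3)²)*(-5) = -135 + (-3 + (⅛)*9)*(-5) = -135 + (-3 + 9/8)*(-5) = -135 - 15/8*(-5) = -135 + 75/8 = -1005/8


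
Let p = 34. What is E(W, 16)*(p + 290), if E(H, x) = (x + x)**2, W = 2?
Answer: 331776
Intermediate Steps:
E(H, x) = 4*x**2 (E(H, x) = (2*x)**2 = 4*x**2)
E(W, 16)*(p + 290) = (4*16**2)*(34 + 290) = (4*256)*324 = 1024*324 = 331776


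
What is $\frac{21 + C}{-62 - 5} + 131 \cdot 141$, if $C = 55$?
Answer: $\frac{1237481}{67} \approx 18470.0$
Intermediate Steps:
$\frac{21 + C}{-62 - 5} + 131 \cdot 141 = \frac{21 + 55}{-62 - 5} + 131 \cdot 141 = \frac{76}{-67} + 18471 = 76 \left(- \frac{1}{67}\right) + 18471 = - \frac{76}{67} + 18471 = \frac{1237481}{67}$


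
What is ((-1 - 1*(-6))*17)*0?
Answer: 0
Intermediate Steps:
((-1 - 1*(-6))*17)*0 = ((-1 + 6)*17)*0 = (5*17)*0 = 85*0 = 0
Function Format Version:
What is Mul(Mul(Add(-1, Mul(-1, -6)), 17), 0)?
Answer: 0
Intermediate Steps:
Mul(Mul(Add(-1, Mul(-1, -6)), 17), 0) = Mul(Mul(Add(-1, 6), 17), 0) = Mul(Mul(5, 17), 0) = Mul(85, 0) = 0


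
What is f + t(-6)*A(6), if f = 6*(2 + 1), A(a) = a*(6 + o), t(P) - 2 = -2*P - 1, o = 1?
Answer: 564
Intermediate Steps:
t(P) = 1 - 2*P (t(P) = 2 + (-2*P - 1) = 2 + (-1 - 2*P) = 1 - 2*P)
A(a) = 7*a (A(a) = a*(6 + 1) = a*7 = 7*a)
f = 18 (f = 6*3 = 18)
f + t(-6)*A(6) = 18 + (1 - 2*(-6))*(7*6) = 18 + (1 + 12)*42 = 18 + 13*42 = 18 + 546 = 564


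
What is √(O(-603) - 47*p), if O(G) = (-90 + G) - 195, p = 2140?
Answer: 2*I*√25367 ≈ 318.54*I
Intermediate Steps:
O(G) = -285 + G
√(O(-603) - 47*p) = √((-285 - 603) - 47*2140) = √(-888 - 100580) = √(-101468) = 2*I*√25367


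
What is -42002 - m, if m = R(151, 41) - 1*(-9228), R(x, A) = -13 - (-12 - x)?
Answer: -51380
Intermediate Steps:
R(x, A) = -1 + x (R(x, A) = -13 + (12 + x) = -1 + x)
m = 9378 (m = (-1 + 151) - 1*(-9228) = 150 + 9228 = 9378)
-42002 - m = -42002 - 1*9378 = -42002 - 9378 = -51380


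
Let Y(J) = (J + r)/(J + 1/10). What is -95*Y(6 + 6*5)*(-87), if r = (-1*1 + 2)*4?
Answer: 174000/19 ≈ 9157.9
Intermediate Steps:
r = 4 (r = (-1 + 2)*4 = 1*4 = 4)
Y(J) = (4 + J)/(⅒ + J) (Y(J) = (J + 4)/(J + 1/10) = (4 + J)/(J + ⅒) = (4 + J)/(⅒ + J))
-95*Y(6 + 6*5)*(-87) = -950*(4 + (6 + 6*5))/(1 + 10*(6 + 6*5))*(-87) = -950*(4 + (6 + 30))/(1 + 10*(6 + 30))*(-87) = -950*(4 + 36)/(1 + 10*36)*(-87) = -950*40/(1 + 360)*(-87) = -950*40/361*(-87) = -95*400/361*(-87) = -2000/19*(-87) = 174000/19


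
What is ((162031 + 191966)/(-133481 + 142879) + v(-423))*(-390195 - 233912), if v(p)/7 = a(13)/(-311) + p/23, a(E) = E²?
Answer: 3980501583512993/67223894 ≈ 5.9213e+7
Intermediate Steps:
v(p) = -1183/311 + 7*p/23 (v(p) = 7*(13²/(-311) + p/23) = 7*(169*(-1/311) + p*(1/23)) = 7*(-169/311 + p/23) = -1183/311 + 7*p/23)
((162031 + 191966)/(-133481 + 142879) + v(-423))*(-390195 - 233912) = ((162031 + 191966)/(-133481 + 142879) + (-1183/311 + (7/23)*(-423)))*(-390195 - 233912) = (353997/9398 + (-1183/311 - 2961/23))*(-624107) = (353997*(1/9398) - 948080/7153)*(-624107) = (353997/9398 - 948080/7153)*(-624107) = -6377915299/67223894*(-624107) = 3980501583512993/67223894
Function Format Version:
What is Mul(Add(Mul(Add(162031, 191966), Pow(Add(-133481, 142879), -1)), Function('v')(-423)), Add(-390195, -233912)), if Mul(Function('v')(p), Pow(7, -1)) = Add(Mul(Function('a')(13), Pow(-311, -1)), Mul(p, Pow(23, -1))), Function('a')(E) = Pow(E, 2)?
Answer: Rational(3980501583512993, 67223894) ≈ 5.9213e+7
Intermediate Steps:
Function('v')(p) = Add(Rational(-1183, 311), Mul(Rational(7, 23), p)) (Function('v')(p) = Mul(7, Add(Mul(Pow(13, 2), Pow(-311, -1)), Mul(p, Pow(23, -1)))) = Mul(7, Add(Mul(169, Rational(-1, 311)), Mul(p, Rational(1, 23)))) = Mul(7, Add(Rational(-169, 311), Mul(Rational(1, 23), p))) = Add(Rational(-1183, 311), Mul(Rational(7, 23), p)))
Mul(Add(Mul(Add(162031, 191966), Pow(Add(-133481, 142879), -1)), Function('v')(-423)), Add(-390195, -233912)) = Mul(Add(Mul(Add(162031, 191966), Pow(Add(-133481, 142879), -1)), Add(Rational(-1183, 311), Mul(Rational(7, 23), -423))), Add(-390195, -233912)) = Mul(Add(Mul(353997, Pow(9398, -1)), Add(Rational(-1183, 311), Rational(-2961, 23))), -624107) = Mul(Add(Mul(353997, Rational(1, 9398)), Rational(-948080, 7153)), -624107) = Mul(Add(Rational(353997, 9398), Rational(-948080, 7153)), -624107) = Mul(Rational(-6377915299, 67223894), -624107) = Rational(3980501583512993, 67223894)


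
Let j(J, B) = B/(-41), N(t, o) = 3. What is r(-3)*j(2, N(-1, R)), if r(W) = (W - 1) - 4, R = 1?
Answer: 24/41 ≈ 0.58537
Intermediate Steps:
j(J, B) = -B/41 (j(J, B) = B*(-1/41) = -B/41)
r(W) = -5 + W (r(W) = (-1 + W) - 4 = -5 + W)
r(-3)*j(2, N(-1, R)) = (-5 - 3)*(-1/41*3) = -8*(-3/41) = 24/41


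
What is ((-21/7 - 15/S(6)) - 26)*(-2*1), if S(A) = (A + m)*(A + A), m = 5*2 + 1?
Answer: 1977/34 ≈ 58.147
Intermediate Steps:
m = 11 (m = 10 + 1 = 11)
S(A) = 2*A*(11 + A) (S(A) = (A + 11)*(A + A) = (11 + A)*(2*A) = 2*A*(11 + A))
((-21/7 - 15/S(6)) - 26)*(-2*1) = ((-21/7 - 15*1/(12*(11 + 6))) - 26)*(-2*1) = ((-21*1/7 - 15/(2*6*17)) - 26)*(-2) = ((-3 - 15/204) - 26)*(-2) = ((-3 - 15*1/204) - 26)*(-2) = ((-3 - 5/68) - 26)*(-2) = (-209/68 - 26)*(-2) = -1977/68*(-2) = 1977/34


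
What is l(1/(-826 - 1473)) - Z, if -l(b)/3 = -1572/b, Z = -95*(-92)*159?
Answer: -12231744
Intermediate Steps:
Z = 1389660 (Z = 8740*159 = 1389660)
l(b) = 4716/b (l(b) = -(-4716)/b = 4716/b)
l(1/(-826 - 1473)) - Z = 4716/(1/(-826 - 1473)) - 1*1389660 = 4716/(1/(-2299)) - 1389660 = 4716/(-1/2299) - 1389660 = 4716*(-2299) - 1389660 = -10842084 - 1389660 = -12231744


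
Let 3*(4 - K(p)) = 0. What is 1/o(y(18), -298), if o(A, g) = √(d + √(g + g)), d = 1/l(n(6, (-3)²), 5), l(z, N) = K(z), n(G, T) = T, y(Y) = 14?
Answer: 2/√(1 + 8*I*√149) ≈ 0.14384 - 0.14237*I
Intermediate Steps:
K(p) = 4 (K(p) = 4 - ⅓*0 = 4 + 0 = 4)
l(z, N) = 4
d = ¼ (d = 1/4 = ¼ ≈ 0.25000)
o(A, g) = √(¼ + √2*√g) (o(A, g) = √(¼ + √(g + g)) = √(¼ + √(2*g)) = √(¼ + √2*√g))
1/o(y(18), -298) = 1/(√(1 + 4*√2*√(-298))/2) = 1/(√(1 + 4*√2*(I*√298))/2) = 1/(√(1 + 8*I*√149)/2) = 2/√(1 + 8*I*√149)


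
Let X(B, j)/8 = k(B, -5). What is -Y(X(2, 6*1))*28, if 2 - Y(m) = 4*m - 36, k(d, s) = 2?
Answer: 728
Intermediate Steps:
X(B, j) = 16 (X(B, j) = 8*2 = 16)
Y(m) = 38 - 4*m (Y(m) = 2 - (4*m - 36) = 2 - (-36 + 4*m) = 2 + (36 - 4*m) = 38 - 4*m)
-Y(X(2, 6*1))*28 = -(38 - 4*16)*28 = -(38 - 64)*28 = -1*(-26)*28 = 26*28 = 728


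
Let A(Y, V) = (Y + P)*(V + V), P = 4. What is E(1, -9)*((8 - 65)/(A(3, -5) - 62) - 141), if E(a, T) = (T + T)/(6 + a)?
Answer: 55665/154 ≈ 361.46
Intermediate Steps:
A(Y, V) = 2*V*(4 + Y) (A(Y, V) = (Y + 4)*(V + V) = (4 + Y)*(2*V) = 2*V*(4 + Y))
E(a, T) = 2*T/(6 + a) (E(a, T) = (2*T)/(6 + a) = 2*T/(6 + a))
E(1, -9)*((8 - 65)/(A(3, -5) - 62) - 141) = (2*(-9)/(6 + 1))*((8 - 65)/(2*(-5)*(4 + 3) - 62) - 141) = (2*(-9)/7)*(-57/(2*(-5)*7 - 62) - 141) = (2*(-9)*(1/7))*(-57/(-70 - 62) - 141) = -18*(-57/(-132) - 141)/7 = -18*(-57*(-1/132) - 141)/7 = -18*(19/44 - 141)/7 = -18/7*(-6185/44) = 55665/154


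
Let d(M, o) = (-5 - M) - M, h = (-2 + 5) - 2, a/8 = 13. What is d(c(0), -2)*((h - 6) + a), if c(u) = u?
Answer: -495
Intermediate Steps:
a = 104 (a = 8*13 = 104)
h = 1 (h = 3 - 2 = 1)
d(M, o) = -5 - 2*M
d(c(0), -2)*((h - 6) + a) = (-5 - 2*0)*((1 - 6) + 104) = (-5 + 0)*(-5 + 104) = -5*99 = -495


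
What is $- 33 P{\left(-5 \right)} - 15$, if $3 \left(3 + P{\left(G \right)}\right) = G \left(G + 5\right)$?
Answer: $84$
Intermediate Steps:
$P{\left(G \right)} = -3 + \frac{G \left(5 + G\right)}{3}$ ($P{\left(G \right)} = -3 + \frac{G \left(G + 5\right)}{3} = -3 + \frac{G \left(5 + G\right)}{3}$)
$- 33 P{\left(-5 \right)} - 15 = - 33 \left(-3 + \frac{\left(-5\right)^{2}}{3} + \frac{5}{3} \left(-5\right)\right) - 15 = - 33 \left(-3 + \frac{1}{3} \cdot 25 - \frac{25}{3}\right) - 15 = - 33 \left(-3 + \frac{25}{3} - \frac{25}{3}\right) - 15 = \left(-33\right) \left(-3\right) - 15 = 99 - 15 = 84$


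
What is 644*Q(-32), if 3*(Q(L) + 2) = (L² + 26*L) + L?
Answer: 99176/3 ≈ 33059.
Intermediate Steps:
Q(L) = -2 + 9*L + L²/3 (Q(L) = -2 + ((L² + 26*L) + L)/3 = -2 + (L² + 27*L)/3 = -2 + (9*L + L²/3) = -2 + 9*L + L²/3)
644*Q(-32) = 644*(-2 + 9*(-32) + (⅓)*(-32)²) = 644*(-2 - 288 + (⅓)*1024) = 644*(-2 - 288 + 1024/3) = 644*(154/3) = 99176/3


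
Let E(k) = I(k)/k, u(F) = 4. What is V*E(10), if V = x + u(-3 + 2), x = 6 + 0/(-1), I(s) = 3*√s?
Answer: 3*√10 ≈ 9.4868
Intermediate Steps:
E(k) = 3/√k (E(k) = (3*√k)/k = 3/√k)
x = 6 (x = 6 + 0*(-1) = 6 + 0 = 6)
V = 10 (V = 6 + 4 = 10)
V*E(10) = 10*(3/√10) = 10*(3*(√10/10)) = 10*(3*√10/10) = 3*√10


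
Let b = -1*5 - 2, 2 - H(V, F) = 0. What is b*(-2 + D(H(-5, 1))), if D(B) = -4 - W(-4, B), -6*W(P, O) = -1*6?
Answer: 49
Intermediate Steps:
H(V, F) = 2 (H(V, F) = 2 - 1*0 = 2 + 0 = 2)
W(P, O) = 1 (W(P, O) = -(-1)*6/6 = -1/6*(-6) = 1)
b = -7 (b = -5 - 2 = -7)
D(B) = -5 (D(B) = -4 - 1*1 = -4 - 1 = -5)
b*(-2 + D(H(-5, 1))) = -7*(-2 - 5) = -7*(-7) = 49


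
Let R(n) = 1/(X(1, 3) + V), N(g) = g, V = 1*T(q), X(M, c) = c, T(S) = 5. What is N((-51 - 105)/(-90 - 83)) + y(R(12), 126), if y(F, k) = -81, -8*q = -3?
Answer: -13857/173 ≈ -80.098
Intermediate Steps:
q = 3/8 (q = -⅛*(-3) = 3/8 ≈ 0.37500)
V = 5 (V = 1*5 = 5)
R(n) = ⅛ (R(n) = 1/(3 + 5) = 1/8 = ⅛)
N((-51 - 105)/(-90 - 83)) + y(R(12), 126) = (-51 - 105)/(-90 - 83) - 81 = -156/(-173) - 81 = -156*(-1/173) - 81 = 156/173 - 81 = -13857/173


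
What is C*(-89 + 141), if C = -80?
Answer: -4160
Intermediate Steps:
C*(-89 + 141) = -80*(-89 + 141) = -80*52 = -4160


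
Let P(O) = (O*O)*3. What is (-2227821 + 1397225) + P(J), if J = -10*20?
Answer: -710596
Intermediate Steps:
J = -200
P(O) = 3*O**2 (P(O) = O**2*3 = 3*O**2)
(-2227821 + 1397225) + P(J) = (-2227821 + 1397225) + 3*(-200)**2 = -830596 + 3*40000 = -830596 + 120000 = -710596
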